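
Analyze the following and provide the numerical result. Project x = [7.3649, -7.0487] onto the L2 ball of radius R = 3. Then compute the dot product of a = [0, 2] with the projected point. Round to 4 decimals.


Step 1: Compute ||x|| (intermediates to 6 decimals).
||x|| = sqrt(7.3649^2 + (-7.0487)^2) = 10.194406
Step 2: Project.
Since ||x|| > R, scale = R/||x|| = 3/10.194406 = 0.294279, proj(x) = scale * x
proj(x) = [2.167335, -2.074284]
Step 3: Dot product.
a^T * proj(x) = 0*2.167335 + 2*(-2.074284) = -4.1486


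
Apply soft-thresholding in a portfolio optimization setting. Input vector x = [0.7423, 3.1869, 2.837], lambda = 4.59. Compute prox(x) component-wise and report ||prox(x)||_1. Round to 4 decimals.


Soft-thresholding with lambda = 4.59:
prox(0.7423) = sign(0.7423)*max(|0.7423| - 4.59, 0) = 0.0
prox(3.1869) = sign(3.1869)*max(|3.1869| - 4.59, 0) = 0.0
prox(2.837) = sign(2.837)*max(|2.837| - 4.59, 0) = 0.0
prox(x) = [0.0, 0.0, 0.0]
||prox(x)||_1 = 0.0 + 0.0 + 0.0 = 0.0


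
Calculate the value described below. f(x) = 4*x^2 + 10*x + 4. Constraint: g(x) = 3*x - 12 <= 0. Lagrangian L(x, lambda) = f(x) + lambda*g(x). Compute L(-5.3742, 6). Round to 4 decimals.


Step 1: Evaluate f(x).
f(-5.3742) = 4*(-5.3742)^2 + 10*(-5.3742) + 4 = 65.7861
Step 2: Evaluate g(x).
g(-5.3742) = 3*-5.3742 - 12 = -28.1226
Step 3: Compute Lagrangian.
L = 65.7861 + 6*-28.1226 = -102.9495


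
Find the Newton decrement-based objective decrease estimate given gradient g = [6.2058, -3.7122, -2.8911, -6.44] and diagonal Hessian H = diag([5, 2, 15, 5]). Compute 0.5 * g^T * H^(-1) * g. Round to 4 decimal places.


Step 1: H is diagonal, so H^(-1) * g = [1.2412, -1.8561, -0.1927, -1.288].
Step 2: g^T H^(-1) g = sum_i g_i^2 / H_ii
  = (6.2058)^2/5 + (-3.7122)^2/2 + (-2.8911)^2/15 + (-6.44)^2/5
  = 7.7024 + 6.8902 + 0.5572 + 8.2947 = 23.4446
Step 3: Objective decrease = 0.5 * g^T H^(-1) g = 11.7223


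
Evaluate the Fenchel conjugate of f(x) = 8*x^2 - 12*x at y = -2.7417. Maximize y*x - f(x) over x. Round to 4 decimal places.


f*(y) = sup_x {y*x - a*x^2 - b*x} = sup_x {(y-b)*x - a*x^2}
FOC: (y - b) - 2a*x = 0 => x* = (y - b)/(2a)
x* = (-2.7417 + 12)/(2*8) = 0.5786
f*(-2.7417) = (y-b)^2/(4a) = (-2.7417 + 12)^2/(4*8)
= 85.7161/32 = 2.6786


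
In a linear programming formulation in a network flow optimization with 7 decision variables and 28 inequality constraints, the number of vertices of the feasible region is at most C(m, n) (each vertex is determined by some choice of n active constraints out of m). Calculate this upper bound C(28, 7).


Each vertex corresponds to some choice of n active constraints out of m, so the number of vertices is at most C(m, n) = m! / (n!(m-n)!).
m = 28, n = 7
Numerator: 28 * 27 * 26 * 25 * 24 * 23 * 22
Denominator: 7! = 5040
C(28, 7) = 1184040


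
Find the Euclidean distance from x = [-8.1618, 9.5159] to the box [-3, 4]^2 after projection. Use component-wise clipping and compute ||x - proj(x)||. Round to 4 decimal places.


Project each component onto [-3, 4].
clip(-8.1618) = -3.0, clip(9.5159) = 4.0
Projection = [-3.0, 4.0]
Squared diffs: [26.6442, 30.4252]
Distance = sqrt(57.0694) = 7.5544


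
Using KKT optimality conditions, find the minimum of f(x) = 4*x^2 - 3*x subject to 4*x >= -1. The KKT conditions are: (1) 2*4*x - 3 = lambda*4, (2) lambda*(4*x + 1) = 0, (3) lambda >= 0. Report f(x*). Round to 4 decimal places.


Step 1: Try lambda = 0 (constraint inactive).
Stationarity: 2*4*x - 3 = 0
x* = 3/(2*4) = 0.375
Check constraint: 4*0.375 = 1.5 >= -1 -- satisfied.
Step 2: Compute optimal value.
f(x*) = 4*0.375^2 - 3*0.375 = -0.5625


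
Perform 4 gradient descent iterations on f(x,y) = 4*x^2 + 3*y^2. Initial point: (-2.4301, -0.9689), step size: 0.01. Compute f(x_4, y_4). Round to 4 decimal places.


Gradient descent on f(x,y) = 4*x^2 + 3*y^2.
Starting point: (-2.4301, -0.9689), alpha = 0.01
Step 1: grad_x = 2*4*-2.4301 = -19.4408, grad_y = 2*3*-0.9689 = -5.8134
  x_1 = -2.4301 - 0.01*-19.4408 = -2.2357
  y_1 = -0.9689 - 0.01*-5.8134 = -0.9108
Step 2: grad_x = 2*4*-2.2357 = -17.8855, grad_y = 2*3*-0.9108 = -5.4646
  x_2 = -2.2357 - 0.01*-17.8855 = -2.0568
  y_2 = -0.9108 - 0.01*-5.4646 = -0.8561
Step 3: grad_x = 2*4*-2.0568 = -16.4547, grad_y = 2*3*-0.8561 = -5.1367
  x_3 = -2.0568 - 0.01*-16.4547 = -1.8923
  y_3 = -0.8561 - 0.01*-5.1367 = -0.8048
Step 4: grad_x = 2*4*-1.8923 = -15.1383, grad_y = 2*3*-0.8048 = -4.8285
  x_4 = -1.8923 - 0.01*-15.1383 = -1.7409
  y_4 = -0.8048 - 0.01*-4.8285 = -0.7565
f(-1.7409, -0.7565) = 4*(-1.7409)^2 + 3*(-0.7565)^2 = 13.8398


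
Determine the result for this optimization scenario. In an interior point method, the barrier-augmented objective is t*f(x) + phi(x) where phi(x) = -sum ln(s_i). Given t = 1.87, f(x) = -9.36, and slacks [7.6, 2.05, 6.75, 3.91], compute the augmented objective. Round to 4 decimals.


Step 1: Compute log-barrier.
ln values: [2.0281, 0.7178, 1.9095, 1.3635]
phi = -(2.0281 + 0.7178 + 1.9095 + 1.3635) = -6.0191
Step 2: Compute augmented objective.
t*f(x) = 1.87*-9.36 = -17.5032
Total = -17.5032 - 6.0191 = -23.5223


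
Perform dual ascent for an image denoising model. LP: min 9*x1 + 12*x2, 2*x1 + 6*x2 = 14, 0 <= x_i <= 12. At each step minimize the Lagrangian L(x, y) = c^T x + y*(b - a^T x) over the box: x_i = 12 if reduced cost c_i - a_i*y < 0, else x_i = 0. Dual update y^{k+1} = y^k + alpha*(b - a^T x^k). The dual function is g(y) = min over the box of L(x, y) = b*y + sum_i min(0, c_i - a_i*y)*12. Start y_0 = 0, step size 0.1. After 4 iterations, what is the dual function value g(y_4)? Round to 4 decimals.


Dual ascent for LP: min 9*x1 + 12*x2, 2*x1 + 6*x2 = 14, 0 <= x_i <= 12
Step 1: y^k = 0.0, reduced costs: (9.0, 12.0)
  x^k = (0.0, 0.0), subgradient = b - a^T x = 14.0
  y^{k+1} = 0.0 + 0.1*14.0 = 1.4
Step 2: y^k = 1.4, reduced costs: (6.2, 3.6)
  x^k = (0.0, 0.0), subgradient = b - a^T x = 14.0
  y^{k+1} = 1.4 + 0.1*14.0 = 2.8
Step 3: y^k = 2.8, reduced costs: (3.4, -4.8)
  x^k = (0.0, 12.0), subgradient = b - a^T x = -58.0
  y^{k+1} = 2.8 + 0.1*-58.0 = -3.0
Step 4: y^k = -3.0, reduced costs: (15.0, 30.0)
  x^k = (0.0, 0.0), subgradient = b - a^T x = 14.0
  y^{k+1} = -3.0 + 0.1*14.0 = -1.6
Dual objective at y_4 = -1.6: reduced costs (12.2, 21.6), box minimizer x = (0.0, 0.0)
g(y_4) = b*y + (c1 - a1*y)*x1 + (c2 - a2*y)*x2 = 14*(-1.6) + 12.2*0.0 + 21.6*0.0 = -22.4 + 0.0 + 0.0 = -22.4


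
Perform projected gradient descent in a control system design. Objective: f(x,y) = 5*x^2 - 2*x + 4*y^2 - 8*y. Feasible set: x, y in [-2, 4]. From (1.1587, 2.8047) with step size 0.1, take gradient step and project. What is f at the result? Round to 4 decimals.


Step 1: Compute gradient at (1.1587, 2.8047).
grad_x = 2*5*1.1587 - 2 = 9.587
grad_y = 2*4*2.8047 - 8 = 14.4376
Step 2: Gradient step.
x_raw = 1.1587 - 0.1*9.587 = 0.2
y_raw = 2.8047 - 0.1*14.4376 = 1.3609
Step 3: Project onto [-2, 4].
x_proj = clip(0.2) = 0.2
y_proj = clip(1.3609) = 1.3609
Step 4: Evaluate f.
f(0.2, 1.3609) = -3.6789


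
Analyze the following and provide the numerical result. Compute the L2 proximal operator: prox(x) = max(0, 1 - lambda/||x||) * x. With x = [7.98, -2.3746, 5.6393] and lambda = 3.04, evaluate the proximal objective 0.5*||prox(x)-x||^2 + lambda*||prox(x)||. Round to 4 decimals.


Step 1: Compute ||x||.
||x|| = 10.0559
Step 2: Compute scaling factor.
scale = max(0, 1 - 3.04/10.0559) = 0.6977
Step 3: prox(x) = [5.5676, -1.6567, 3.9345]
||prox(x)|| = 7.0159
Step 4: Proximal objective.
0.5*||prox-x||^2 = 4.6208
lambda*||prox|| = 21.3283
Total = 25.9491


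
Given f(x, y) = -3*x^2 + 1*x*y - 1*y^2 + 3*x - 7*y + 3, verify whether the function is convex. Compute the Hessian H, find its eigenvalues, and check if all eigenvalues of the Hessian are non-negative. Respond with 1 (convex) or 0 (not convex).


The Hessian of f(x,y) = -3*x^2 + 1*x*y - 1*y^2 + 3*x - 7*y + 3 is:
H = [[-6, 1], [1, -2]]
Trace = -6 - 2 = -8
Determinant = -6*-2 - (1)^2 = 11
Discriminant = (-8)^2 - 4*11 = 20.0
Eigenvalues: lambda_1 = -6.2361, lambda_2 = -1.7639
The function is not convex.

0


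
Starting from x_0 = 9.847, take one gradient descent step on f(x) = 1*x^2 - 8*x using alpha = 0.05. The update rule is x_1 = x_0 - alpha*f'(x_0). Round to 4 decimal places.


We compute the gradient at x_0 and apply the update.
f'(x) = 2*x - 8
f'(9.847) = 2*9.847 - 8 = 11.694
x_1 = 9.847 - 0.05*11.694 = 9.2623


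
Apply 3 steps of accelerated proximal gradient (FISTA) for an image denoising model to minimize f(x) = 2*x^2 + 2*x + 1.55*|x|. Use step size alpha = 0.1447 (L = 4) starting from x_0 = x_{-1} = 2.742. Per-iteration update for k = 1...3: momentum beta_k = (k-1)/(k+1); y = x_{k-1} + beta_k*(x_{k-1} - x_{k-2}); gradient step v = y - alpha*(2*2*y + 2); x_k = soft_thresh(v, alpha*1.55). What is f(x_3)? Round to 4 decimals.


FISTA on f(x) = 2*x^2 + 2*x + 1.55*|x|
L = 4, alpha = 0.1447
Iteration 1: beta = 0.0, y = 2.742 + 0.0*(2.742 - 2.742) = 2.742
  grad(y) = 12.968, v = y - alpha*grad = 0.8655
  prox(v) = soft_thresh(0.8655, 0.2243) = 0.6412
Iteration 2: beta = 0.3333, y = 0.6412 + 0.3333*(0.6412 - 2.742) = -0.059
  grad(y) = 1.764, v = y - alpha*grad = -0.3143
  prox(v) = soft_thresh(-0.3143, 0.2243) = -0.09
Iteration 3: beta = 0.5, y = -0.09 + 0.5*(-0.09 - 0.6412) = -0.4556
  grad(y) = 0.1777, v = y - alpha*grad = -0.4813
  prox(v) = soft_thresh(-0.4813, 0.2243) = -0.257
f(x_3) = 2*(-0.257)^2 + 2*(-0.257) + 1.55*|-0.257| = 0.0164


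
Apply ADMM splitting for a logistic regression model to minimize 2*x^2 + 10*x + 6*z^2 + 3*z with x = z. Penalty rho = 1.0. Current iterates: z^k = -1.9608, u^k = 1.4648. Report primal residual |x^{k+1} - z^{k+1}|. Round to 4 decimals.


ADMM iteration with rho = 1.0, z^k = -1.9608, u^k = 1.4648
Step 1: x-update.
Minimize 2*x^2 + 10*x + (1.0/2)*(x + 1.9608 + 1.4648)^2
FOC: (2*2 + 1.0)*x = -10 + 1.0*(-1.9608 - 1.4648)
x^{k+1} = -2.6851
Step 2: z-update.
Minimize 6*z^2 + 3*z + (1.0/2)*(-2.6851 - z + 1.4648)^2
FOC: (2*6 + 1.0)*z = -3 + 1.0*(-2.6851 + 1.4648)
z^{k+1} = -0.3246
Step 3: u-update.
u^{k+1} = 1.4648 - 2.6851 + 0.3246 = -0.8957
Step 4: Primal residual = |-2.6851 + 0.3246| = 2.3605


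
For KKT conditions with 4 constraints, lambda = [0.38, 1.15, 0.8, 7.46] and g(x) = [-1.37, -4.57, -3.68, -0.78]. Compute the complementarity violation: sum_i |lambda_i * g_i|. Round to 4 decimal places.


KKT complementary slackness check:
lambda_1 * g_1 = 0.38 * -1.37 = -0.5206
lambda_2 * g_2 = 1.15 * -4.57 = -5.2555
lambda_3 * g_3 = 0.8 * -3.68 = -2.944
lambda_4 * g_4 = 7.46 * -0.78 = -5.8188
Total violation = 0.5206 + 5.2555 + 2.944 + 5.8188 = 14.5389


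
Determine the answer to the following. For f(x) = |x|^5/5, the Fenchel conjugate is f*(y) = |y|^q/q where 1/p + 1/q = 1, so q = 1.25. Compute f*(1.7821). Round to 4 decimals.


The conjugate exponent q satisfies 1/p + 1/q = 1.
p = 5, so q = 5/(5 - 1) = 1.25
|y|^q = 1.7821^1.25 = 2.059
f*(1.7821) = 2.059 / 1.25 = 1.6472


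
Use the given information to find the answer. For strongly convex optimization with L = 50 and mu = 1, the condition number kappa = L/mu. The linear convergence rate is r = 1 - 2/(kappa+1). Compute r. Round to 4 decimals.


Step 1: Compute the condition number.
kappa = L/mu = 50/1 = 50.0
Step 2: Compute the convergence rate.
r = 1 - 2/(kappa + 1) = 1 - 2*mu/(L + mu) = (L - mu)/(L + mu) = 49/51 = 0.9608


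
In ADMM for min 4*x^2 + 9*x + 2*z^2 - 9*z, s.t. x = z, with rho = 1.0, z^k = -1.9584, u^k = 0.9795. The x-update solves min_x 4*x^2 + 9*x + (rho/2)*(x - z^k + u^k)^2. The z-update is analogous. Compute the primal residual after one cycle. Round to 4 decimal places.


ADMM iteration with rho = 1.0, z^k = -1.9584, u^k = 0.9795
Step 1: x-update.
Minimize 4*x^2 + 9*x + (1.0/2)*(x + 1.9584 + 0.9795)^2
FOC: (2*4 + 1.0)*x = -9 + 1.0*(-1.9584 - 0.9795)
x^{k+1} = -1.3264
Step 2: z-update.
Minimize 2*z^2 - 9*z + (1.0/2)*(-1.3264 - z + 0.9795)^2
FOC: (2*2 + 1.0)*z = 9 + 1.0*(-1.3264 + 0.9795)
z^{k+1} = 1.7306
Step 3: u-update.
u^{k+1} = 0.9795 - 1.3264 - 1.7306 = -2.0775
Step 4: Primal residual = |-1.3264 - 1.7306| = 3.057


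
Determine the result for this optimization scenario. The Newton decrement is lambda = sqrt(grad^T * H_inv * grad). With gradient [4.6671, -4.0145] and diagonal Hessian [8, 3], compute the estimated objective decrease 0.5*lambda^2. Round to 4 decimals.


Step 1: H is diagonal, so H^(-1) * g = [0.5834, -1.3382].
Step 2: g^T H^(-1) g = sum_i g_i^2 / H_ii
  = (4.6671)^2/8 + (-4.0145)^2/3
  = 2.7227 + 5.3721 = 8.0948
Step 3: Objective decrease = 0.5 * g^T H^(-1) g = 4.0474


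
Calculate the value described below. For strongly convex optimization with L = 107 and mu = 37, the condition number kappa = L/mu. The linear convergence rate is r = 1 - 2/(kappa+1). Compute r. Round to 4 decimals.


Step 1: Compute the condition number.
kappa = L/mu = 107/37 = 2.8919
Step 2: Compute the convergence rate.
r = 1 - 2/(kappa + 1) = 1 - 2*mu/(L + mu) = (L - mu)/(L + mu) = 70/144 = 0.4861


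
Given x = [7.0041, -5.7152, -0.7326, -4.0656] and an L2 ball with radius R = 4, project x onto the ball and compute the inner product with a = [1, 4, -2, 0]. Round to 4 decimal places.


Step 1: Compute ||x|| (intermediates to 6 decimals).
||x|| = sqrt(7.0041^2 + (-5.7152)^2 + (-0.7326)^2 + (-4.0656)^2) = 9.939152
Step 2: Project.
Since ||x|| > R, scale = R/||x|| = 4/9.939152 = 0.402449, proj(x) = scale * x
proj(x) = [2.818793, -2.300077, -0.294834, -1.636197]
Step 3: Dot product.
a^T * proj(x) = 1*2.818793 + 4*(-2.300077) - 2*(-0.294834) + 0*(-1.636197) = -5.7918


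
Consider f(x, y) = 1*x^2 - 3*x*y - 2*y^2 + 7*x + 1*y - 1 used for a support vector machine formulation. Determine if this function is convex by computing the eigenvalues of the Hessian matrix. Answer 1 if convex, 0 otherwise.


The Hessian of f(x,y) = 1*x^2 - 3*x*y - 2*y^2 + 7*x + 1*y - 1 is:
H = [[2, -3], [-3, -4]]
Trace = 2 - 4 = -2
Determinant = 2*-4 - (-3)^2 = -17
Discriminant = (-2)^2 - 4*-17 = 72.0
Eigenvalues: lambda_1 = -5.2426, lambda_2 = 3.2426
The function is not convex.

0


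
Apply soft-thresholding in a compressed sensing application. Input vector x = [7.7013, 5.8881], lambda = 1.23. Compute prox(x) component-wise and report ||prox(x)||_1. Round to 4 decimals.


Soft-thresholding with lambda = 1.23:
prox(7.7013) = sign(7.7013)*max(|7.7013| - 1.23, 0) = 6.4713
prox(5.8881) = sign(5.8881)*max(|5.8881| - 1.23, 0) = 4.6581
prox(x) = [6.4713, 4.6581]
||prox(x)||_1 = 6.4713 + 4.6581 = 11.1294


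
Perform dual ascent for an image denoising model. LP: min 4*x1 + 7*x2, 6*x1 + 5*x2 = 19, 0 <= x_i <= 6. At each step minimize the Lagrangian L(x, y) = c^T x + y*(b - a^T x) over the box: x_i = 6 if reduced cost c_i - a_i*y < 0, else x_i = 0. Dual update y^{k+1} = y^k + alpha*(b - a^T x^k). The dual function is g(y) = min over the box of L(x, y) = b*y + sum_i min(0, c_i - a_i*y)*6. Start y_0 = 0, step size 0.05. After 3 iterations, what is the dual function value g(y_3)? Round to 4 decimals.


Dual ascent for LP: min 4*x1 + 7*x2, 6*x1 + 5*x2 = 19, 0 <= x_i <= 6
Step 1: y^k = 0.0, reduced costs: (4.0, 7.0)
  x^k = (0.0, 0.0), subgradient = b - a^T x = 19.0
  y^{k+1} = 0.0 + 0.05*19.0 = 0.95
Step 2: y^k = 0.95, reduced costs: (-1.7, 2.25)
  x^k = (6.0, 0.0), subgradient = b - a^T x = -17.0
  y^{k+1} = 0.95 + 0.05*-17.0 = 0.1
Step 3: y^k = 0.1, reduced costs: (3.4, 6.5)
  x^k = (0.0, 0.0), subgradient = b - a^T x = 19.0
  y^{k+1} = 0.1 + 0.05*19.0 = 1.05
Dual objective at y_3 = 1.05: reduced costs (-2.3, 1.75), box minimizer x = (6.0, 0.0)
g(y_3) = b*y + (c1 - a1*y)*x1 + (c2 - a2*y)*x2 = 19*1.05 + (-2.3)*6.0 + 1.75*0.0 = 19.95 - 13.8 + 0.0 = 6.15


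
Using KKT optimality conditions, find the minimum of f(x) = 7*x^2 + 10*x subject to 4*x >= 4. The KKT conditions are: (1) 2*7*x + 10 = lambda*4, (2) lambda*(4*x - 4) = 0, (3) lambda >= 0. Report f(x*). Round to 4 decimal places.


Step 1: Try lambda = 0 (constraint inactive).
x_unc = -10/(2*7) = -0.7143
Check: 4*-0.7143 = -2.8572 < 4 -- violated!
Step 2: Constraint must be active: 4*x = 4
x* = 4/4 = 1.0
lambda = (2*7*1.0 + 10)/4 = 6.0
Step 3: Compute optimal value.
f(x*) = 7*1.0^2 + 10*1.0 = 17.0


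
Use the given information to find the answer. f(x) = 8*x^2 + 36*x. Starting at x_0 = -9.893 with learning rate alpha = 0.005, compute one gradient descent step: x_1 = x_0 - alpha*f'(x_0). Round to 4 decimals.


We compute the gradient at x_0 and apply the update.
f'(x) = 16*x + 36
f'(-9.893) = 16*-9.893 + 36 = -122.288
x_1 = -9.893 - 0.005*-122.288 = -9.2816


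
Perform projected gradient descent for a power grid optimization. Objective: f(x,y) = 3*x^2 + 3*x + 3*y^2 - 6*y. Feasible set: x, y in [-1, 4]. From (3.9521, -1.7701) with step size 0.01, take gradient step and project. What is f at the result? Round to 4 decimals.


Step 1: Compute gradient at (3.9521, -1.7701).
grad_x = 2*3*3.9521 + 3 = 26.7126
grad_y = 2*3*-1.7701 - 6 = -16.6206
Step 2: Gradient step.
x_raw = 3.9521 - 0.01*26.7126 = 3.685
y_raw = -1.7701 - 0.01*-16.6206 = -1.6039
Step 3: Project onto [-1, 4].
x_proj = clip(3.685) = 3.685
y_proj = clip(-1.6039) = -1.0
Step 4: Evaluate f.
f(3.685, -1.0) = 60.792


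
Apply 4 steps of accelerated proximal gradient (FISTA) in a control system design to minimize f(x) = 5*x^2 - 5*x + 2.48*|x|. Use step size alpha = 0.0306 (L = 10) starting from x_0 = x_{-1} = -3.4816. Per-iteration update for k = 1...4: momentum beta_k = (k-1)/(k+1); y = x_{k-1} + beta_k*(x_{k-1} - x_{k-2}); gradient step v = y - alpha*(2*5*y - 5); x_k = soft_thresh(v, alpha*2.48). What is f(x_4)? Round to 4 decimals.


FISTA on f(x) = 5*x^2 - 5*x + 2.48*|x|
L = 10, alpha = 0.0306
Iteration 1: beta = 0.0, y = -3.4816 + 0.0*(-3.4816 + 3.4816) = -3.4816
  grad(y) = -39.816, v = y - alpha*grad = -2.2632
  prox(v) = soft_thresh(-2.2632, 0.0759) = -2.1873
Iteration 2: beta = 0.3333, y = -2.1873 + 0.3333*(-2.1873 + 3.4816) = -1.7559
  grad(y) = -22.5592, v = y - alpha*grad = -1.0656
  prox(v) = soft_thresh(-1.0656, 0.0759) = -0.9897
Iteration 3: beta = 0.5, y = -0.9897 + 0.5*(-0.9897 + 2.1873) = -0.3909
  grad(y) = -8.9091, v = y - alpha*grad = -0.1183
  prox(v) = soft_thresh(-0.1183, 0.0759) = -0.0424
Iteration 4: beta = 0.6, y = -0.0424 + 0.6*(-0.0424 + 0.9897) = 0.526
  grad(y) = 0.2598, v = y - alpha*grad = 0.518
  prox(v) = soft_thresh(0.518, 0.0759) = 0.4421
f(x_4) = 5*0.4421^2 - 5*0.4421 + 2.48*|0.4421| = -0.1367


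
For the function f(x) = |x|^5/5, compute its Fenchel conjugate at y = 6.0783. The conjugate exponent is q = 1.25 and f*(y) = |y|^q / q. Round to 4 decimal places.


The conjugate exponent q satisfies 1/p + 1/q = 1.
p = 5, so q = 5/(5 - 1) = 1.25
|y|^q = 6.0783^1.25 = 9.5439
f*(6.0783) = 9.5439 / 1.25 = 7.6352


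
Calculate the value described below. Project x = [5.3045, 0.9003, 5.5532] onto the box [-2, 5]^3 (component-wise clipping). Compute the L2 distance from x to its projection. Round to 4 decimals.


Project each component onto [-2, 5].
clip(5.3045) = 5.0, clip(0.9003) = 0.9003, clip(5.5532) = 5.0
Projection = [5.0, 0.9003, 5.0]
Squared diffs: [0.0927, 0.0, 0.306]
Distance = sqrt(0.3987) = 0.6315


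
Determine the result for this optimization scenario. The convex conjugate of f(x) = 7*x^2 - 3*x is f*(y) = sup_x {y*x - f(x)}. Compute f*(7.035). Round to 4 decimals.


f*(y) = sup_x {y*x - a*x^2 - b*x} = sup_x {(y-b)*x - a*x^2}
FOC: (y - b) - 2a*x = 0 => x* = (y - b)/(2a)
x* = (7.035 + 3)/(2*7) = 0.7168
f*(7.035) = (y-b)^2/(4a) = (7.035 + 3)^2/(4*7)
= 100.7012/28 = 3.5965


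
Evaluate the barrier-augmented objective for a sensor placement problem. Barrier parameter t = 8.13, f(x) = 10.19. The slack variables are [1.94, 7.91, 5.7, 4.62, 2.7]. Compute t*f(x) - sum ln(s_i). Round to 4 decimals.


Step 1: Compute log-barrier.
ln values: [0.6627, 2.0681, 1.7405, 1.5304, 0.9933]
phi = -(0.6627 + 2.0681 + 1.7405 + 1.5304 + 0.9933) = -6.9949
Step 2: Compute augmented objective.
t*f(x) = 8.13*10.19 = 82.8447
Total = 82.8447 - 6.9949 = 75.8498


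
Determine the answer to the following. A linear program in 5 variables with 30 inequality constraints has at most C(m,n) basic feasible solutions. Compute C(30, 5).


Each vertex corresponds to some choice of n active constraints out of m, so the number of vertices is at most C(m, n) = m! / (n!(m-n)!).
m = 30, n = 5
Numerator: 30 * 29 * 28 * 27 * 26
Denominator: 5! = 120
C(30, 5) = 142506


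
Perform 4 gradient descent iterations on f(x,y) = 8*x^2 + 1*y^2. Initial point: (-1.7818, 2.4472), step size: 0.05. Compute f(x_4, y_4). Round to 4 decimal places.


Gradient descent on f(x,y) = 8*x^2 + 1*y^2.
Starting point: (-1.7818, 2.4472), alpha = 0.05
Step 1: grad_x = 2*8*-1.7818 = -28.5088, grad_y = 2*1*2.4472 = 4.8944
  x_1 = -1.7818 - 0.05*-28.5088 = -0.3564
  y_1 = 2.4472 - 0.05*4.8944 = 2.2025
Step 2: grad_x = 2*8*-0.3564 = -5.7018, grad_y = 2*1*2.2025 = 4.405
  x_2 = -0.3564 - 0.05*-5.7018 = -0.0713
  y_2 = 2.2025 - 0.05*4.405 = 1.9822
Step 3: grad_x = 2*8*-0.0713 = -1.1404, grad_y = 2*1*1.9822 = 3.9645
  x_3 = -0.0713 - 0.05*-1.1404 = -0.0143
  y_3 = 1.9822 - 0.05*3.9645 = 1.784
Step 4: grad_x = 2*8*-0.0143 = -0.2281, grad_y = 2*1*1.784 = 3.568
  x_4 = -0.0143 - 0.05*-0.2281 = -0.0029
  y_4 = 1.784 - 0.05*3.568 = 1.6056
f(-0.0029, 1.6056) = 8*(-0.0029)^2 + 1*1.6056^2 = 2.578


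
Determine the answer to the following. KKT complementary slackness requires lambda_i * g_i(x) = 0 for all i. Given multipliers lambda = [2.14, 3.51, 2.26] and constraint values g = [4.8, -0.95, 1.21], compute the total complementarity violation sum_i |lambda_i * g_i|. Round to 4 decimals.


KKT complementary slackness check:
lambda_1 * g_1 = 2.14 * 4.8 = 10.272
lambda_2 * g_2 = 3.51 * -0.95 = -3.3345
lambda_3 * g_3 = 2.26 * 1.21 = 2.7346
Total violation = 10.272 + 3.3345 + 2.7346 = 16.3411


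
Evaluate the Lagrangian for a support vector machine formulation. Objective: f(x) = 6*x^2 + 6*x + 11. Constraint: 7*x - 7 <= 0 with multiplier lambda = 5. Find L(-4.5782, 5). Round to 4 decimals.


Step 1: Evaluate f(x).
f(-4.5782) = 6*(-4.5782)^2 + 6*(-4.5782) + 11 = 109.2903
Step 2: Evaluate g(x).
g(-4.5782) = 7*-4.5782 - 7 = -39.0474
Step 3: Compute Lagrangian.
L = 109.2903 + 5*-39.0474 = -85.9467


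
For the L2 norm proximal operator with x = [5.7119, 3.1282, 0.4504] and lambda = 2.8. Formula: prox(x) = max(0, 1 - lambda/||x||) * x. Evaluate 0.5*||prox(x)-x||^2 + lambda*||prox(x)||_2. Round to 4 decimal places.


Step 1: Compute ||x||.
||x|| = 6.528
Step 2: Compute scaling factor.
scale = max(0, 1 - 2.8/6.528) = 0.5711
Step 3: prox(x) = [3.2619, 1.7864, 0.2572]
||prox(x)|| = 3.728
Step 4: Proximal objective.
0.5*||prox-x||^2 = 3.92
lambda*||prox|| = 10.4384
Total = 14.3583


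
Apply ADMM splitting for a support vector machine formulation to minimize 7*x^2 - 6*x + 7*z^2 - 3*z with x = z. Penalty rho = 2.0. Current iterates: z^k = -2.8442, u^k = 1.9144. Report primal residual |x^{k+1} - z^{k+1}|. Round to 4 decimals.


ADMM iteration with rho = 2.0, z^k = -2.8442, u^k = 1.9144
Step 1: x-update.
Minimize 7*x^2 - 6*x + (2.0/2)*(x + 2.8442 + 1.9144)^2
FOC: (2*7 + 2.0)*x = 6 + 2.0*(-2.8442 - 1.9144)
x^{k+1} = -0.2198
Step 2: z-update.
Minimize 7*z^2 - 3*z + (2.0/2)*(-0.2198 - z + 1.9144)^2
FOC: (2*7 + 2.0)*z = 3 + 2.0*(-0.2198 + 1.9144)
z^{k+1} = 0.3993
Step 3: u-update.
u^{k+1} = 1.9144 - 0.2198 - 0.3993 = 1.2953
Step 4: Primal residual = |-0.2198 - 0.3993| = 0.6191


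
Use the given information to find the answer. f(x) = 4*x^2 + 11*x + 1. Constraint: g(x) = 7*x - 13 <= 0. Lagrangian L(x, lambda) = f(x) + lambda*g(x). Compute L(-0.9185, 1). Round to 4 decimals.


Step 1: Evaluate f(x).
f(-0.9185) = 4*(-0.9185)^2 + 11*(-0.9185) + 1 = -5.7289
Step 2: Evaluate g(x).
g(-0.9185) = 7*-0.9185 - 13 = -19.4295
Step 3: Compute Lagrangian.
L = -5.7289 + 1*-19.4295 = -25.1584


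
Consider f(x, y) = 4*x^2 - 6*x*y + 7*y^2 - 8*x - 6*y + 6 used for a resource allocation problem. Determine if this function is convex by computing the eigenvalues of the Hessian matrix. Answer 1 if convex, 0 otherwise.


The Hessian of f(x,y) = 4*x^2 - 6*x*y + 7*y^2 - 8*x - 6*y + 6 is:
H = [[8, -6], [-6, 14]]
Trace = 8 + 14 = 22
Determinant = 8*14 - (-6)^2 = 76
Discriminant = (22)^2 - 4*76 = 180.0
Eigenvalues: lambda_1 = 4.2918, lambda_2 = 17.7082
The function is convex.

1


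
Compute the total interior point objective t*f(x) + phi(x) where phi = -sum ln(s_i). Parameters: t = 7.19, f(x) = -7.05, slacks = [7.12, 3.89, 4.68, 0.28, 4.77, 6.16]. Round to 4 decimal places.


Step 1: Compute log-barrier.
ln values: [1.9629, 1.3584, 1.5433, -1.273, 1.5623, 1.8181]
phi = -(1.9629 + 1.3584 + 1.5433 - 1.273 + 1.5623 + 1.8181) = -6.9721
Step 2: Compute augmented objective.
t*f(x) = 7.19*-7.05 = -50.6895
Total = -50.6895 - 6.9721 = -57.6616


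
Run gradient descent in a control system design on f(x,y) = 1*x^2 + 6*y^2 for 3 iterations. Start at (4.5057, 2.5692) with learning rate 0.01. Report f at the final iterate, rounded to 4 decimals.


Gradient descent on f(x,y) = 1*x^2 + 6*y^2.
Starting point: (4.5057, 2.5692), alpha = 0.01
Step 1: grad_x = 2*1*4.5057 = 9.0114, grad_y = 2*6*2.5692 = 30.8304
  x_1 = 4.5057 - 0.01*9.0114 = 4.4156
  y_1 = 2.5692 - 0.01*30.8304 = 2.2609
Step 2: grad_x = 2*1*4.4156 = 8.8312, grad_y = 2*6*2.2609 = 27.1308
  x_2 = 4.4156 - 0.01*8.8312 = 4.3273
  y_2 = 2.2609 - 0.01*27.1308 = 1.9896
Step 3: grad_x = 2*1*4.3273 = 8.6545, grad_y = 2*6*1.9896 = 23.8751
  x_3 = 4.3273 - 0.01*8.6545 = 4.2407
  y_3 = 1.9896 - 0.01*23.8751 = 1.7508
f(4.2407, 1.7508) = 1*4.2407^2 + 6*1.7508^2 = 36.3764


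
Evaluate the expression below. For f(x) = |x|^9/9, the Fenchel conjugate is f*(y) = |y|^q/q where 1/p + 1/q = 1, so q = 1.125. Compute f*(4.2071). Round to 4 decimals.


The conjugate exponent q satisfies 1/p + 1/q = 1.
p = 9, so q = 9/(9 - 1) = 1.125
|y|^q = 4.2071^1.125 = 5.0348
f*(4.2071) = 5.0348 / 1.125 = 4.4754


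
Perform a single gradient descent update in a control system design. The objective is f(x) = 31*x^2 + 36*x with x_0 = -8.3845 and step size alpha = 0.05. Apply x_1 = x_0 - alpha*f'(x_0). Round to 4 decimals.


We compute the gradient at x_0 and apply the update.
f'(x) = 62*x + 36
f'(-8.3845) = 62*-8.3845 + 36 = -483.839
x_1 = -8.3845 - 0.05*-483.839 = 15.8075


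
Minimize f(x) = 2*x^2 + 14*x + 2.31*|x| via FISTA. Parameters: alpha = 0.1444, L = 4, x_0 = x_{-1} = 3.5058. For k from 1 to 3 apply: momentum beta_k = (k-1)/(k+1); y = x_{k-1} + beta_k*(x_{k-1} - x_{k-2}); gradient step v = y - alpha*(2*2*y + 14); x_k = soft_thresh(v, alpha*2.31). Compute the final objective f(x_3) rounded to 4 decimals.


FISTA on f(x) = 2*x^2 + 14*x + 2.31*|x|
L = 4, alpha = 0.1444
Iteration 1: beta = 0.0, y = 3.5058 + 0.0*(3.5058 - 3.5058) = 3.5058
  grad(y) = 28.0232, v = y - alpha*grad = -0.5408
  prox(v) = soft_thresh(-0.5408, 0.3336) = -0.2072
Iteration 2: beta = 0.3333, y = -0.2072 + 0.3333*(-0.2072 - 3.5058) = -1.4448
  grad(y) = 8.2206, v = y - alpha*grad = -2.6319
  prox(v) = soft_thresh(-2.6319, 0.3336) = -2.2983
Iteration 3: beta = 0.5, y = -2.2983 + 0.5*(-2.2983 + 0.2072) = -3.3439
  grad(y) = 0.6243, v = y - alpha*grad = -3.4341
  prox(v) = soft_thresh(-3.4341, 0.3336) = -3.1005
f(x_3) = 2*(-3.1005)^2 + 14*(-3.1005) + 2.31*|-3.1005| = -17.0186


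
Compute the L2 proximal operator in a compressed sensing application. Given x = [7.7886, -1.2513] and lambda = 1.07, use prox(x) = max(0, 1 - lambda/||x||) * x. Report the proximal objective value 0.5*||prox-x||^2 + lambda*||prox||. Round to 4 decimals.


Step 1: Compute ||x||.
||x|| = 7.8885
Step 2: Compute scaling factor.
scale = max(0, 1 - 1.07/7.8885) = 0.8644
Step 3: prox(x) = [6.7321, -1.0816]
||prox(x)|| = 6.8185
Step 4: Proximal objective.
0.5*||prox-x||^2 = 0.5725
lambda*||prox|| = 7.2958
Total = 7.8682


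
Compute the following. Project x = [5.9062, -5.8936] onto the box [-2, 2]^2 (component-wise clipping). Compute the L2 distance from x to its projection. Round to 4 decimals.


Project each component onto [-2, 2].
clip(5.9062) = 2.0, clip(-5.8936) = -2.0
Projection = [2.0, -2.0]
Squared diffs: [15.2584, 15.1601]
Distance = sqrt(30.4185) = 5.5153


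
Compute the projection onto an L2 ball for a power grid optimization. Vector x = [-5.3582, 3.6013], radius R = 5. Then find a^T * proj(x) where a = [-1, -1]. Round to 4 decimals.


Step 1: Compute ||x|| (intermediates to 6 decimals).
||x|| = sqrt((-5.3582)^2 + 3.6013^2) = 6.455979
Step 2: Project.
Since ||x|| > R, scale = R/||x|| = 5/6.455979 = 0.774476, proj(x) = scale * x
proj(x) = [-4.149797, 2.78912]
Step 3: Dot product.
a^T * proj(x) = -1*(-4.149797) - 1*2.78912 = 1.3607


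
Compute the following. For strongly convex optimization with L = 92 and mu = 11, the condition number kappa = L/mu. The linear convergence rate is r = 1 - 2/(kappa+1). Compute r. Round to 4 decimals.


Step 1: Compute the condition number.
kappa = L/mu = 92/11 = 8.3636
Step 2: Compute the convergence rate.
r = 1 - 2/(kappa + 1) = 1 - 2*mu/(L + mu) = (L - mu)/(L + mu) = 81/103 = 0.7864


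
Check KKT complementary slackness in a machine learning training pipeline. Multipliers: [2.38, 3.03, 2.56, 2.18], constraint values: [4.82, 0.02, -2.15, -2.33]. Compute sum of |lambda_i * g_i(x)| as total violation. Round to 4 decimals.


KKT complementary slackness check:
lambda_1 * g_1 = 2.38 * 4.82 = 11.4716
lambda_2 * g_2 = 3.03 * 0.02 = 0.0606
lambda_3 * g_3 = 2.56 * -2.15 = -5.504
lambda_4 * g_4 = 2.18 * -2.33 = -5.0794
Total violation = 11.4716 + 0.0606 + 5.504 + 5.0794 = 22.1156


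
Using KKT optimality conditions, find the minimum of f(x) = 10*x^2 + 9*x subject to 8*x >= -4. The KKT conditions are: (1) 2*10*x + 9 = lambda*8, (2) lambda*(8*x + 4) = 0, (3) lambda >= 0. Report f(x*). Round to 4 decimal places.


Step 1: Try lambda = 0 (constraint inactive).
Stationarity: 2*10*x + 9 = 0
x* = -9/(2*10) = -0.45
Check constraint: 8*-0.45 = -3.6 >= -4 -- satisfied.
Step 2: Compute optimal value.
f(x*) = 10*(-0.45)^2 + 9*(-0.45) = -2.025


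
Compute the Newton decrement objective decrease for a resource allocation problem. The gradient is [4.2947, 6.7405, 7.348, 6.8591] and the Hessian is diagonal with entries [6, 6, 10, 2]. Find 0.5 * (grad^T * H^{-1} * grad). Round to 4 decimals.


Step 1: H is diagonal, so H^(-1) * g = [0.7158, 1.1234, 0.7348, 3.4296].
Step 2: g^T H^(-1) g = sum_i g_i^2 / H_ii
  = (4.2947)^2/6 + (6.7405)^2/6 + (7.348)^2/10 + (6.8591)^2/2
  = 3.0741 + 7.5724 + 5.3993 + 23.5236 = 39.5694
Step 3: Objective decrease = 0.5 * g^T H^(-1) g = 19.7847


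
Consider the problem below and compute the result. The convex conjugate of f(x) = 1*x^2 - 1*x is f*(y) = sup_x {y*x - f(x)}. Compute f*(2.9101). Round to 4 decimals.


f*(y) = sup_x {y*x - a*x^2 - b*x} = sup_x {(y-b)*x - a*x^2}
FOC: (y - b) - 2a*x = 0 => x* = (y - b)/(2a)
x* = (2.9101 + 1)/(2*1) = 1.9551
f*(2.9101) = (y-b)^2/(4a) = (2.9101 + 1)^2/(4*1)
= 15.2889/4 = 3.8222


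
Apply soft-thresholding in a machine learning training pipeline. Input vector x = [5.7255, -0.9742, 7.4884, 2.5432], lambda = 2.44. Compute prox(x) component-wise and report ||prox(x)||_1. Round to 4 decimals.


Soft-thresholding with lambda = 2.44:
prox(5.7255) = sign(5.7255)*max(|5.7255| - 2.44, 0) = 3.2855
prox(-0.9742) = sign(-0.9742)*max(|-0.9742| - 2.44, 0) = 0.0
prox(7.4884) = sign(7.4884)*max(|7.4884| - 2.44, 0) = 5.0484
prox(2.5432) = sign(2.5432)*max(|2.5432| - 2.44, 0) = 0.1032
prox(x) = [3.2855, 0.0, 5.0484, 0.1032]
||prox(x)||_1 = 3.2855 + 0.0 + 5.0484 + 0.1032 = 8.4371


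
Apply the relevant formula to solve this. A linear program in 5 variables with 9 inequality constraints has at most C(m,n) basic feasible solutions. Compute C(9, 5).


Each vertex corresponds to some choice of n active constraints out of m, so the number of vertices is at most C(m, n) = m! / (n!(m-n)!).
m = 9, n = 5
Numerator: 9 * 8 * 7 * 6 * 5
Denominator: 5! = 120
C(9, 5) = 126


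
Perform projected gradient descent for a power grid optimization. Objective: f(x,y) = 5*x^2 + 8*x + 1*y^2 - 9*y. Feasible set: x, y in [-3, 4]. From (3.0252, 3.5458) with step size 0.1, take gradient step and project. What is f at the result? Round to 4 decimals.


Step 1: Compute gradient at (3.0252, 3.5458).
grad_x = 2*5*3.0252 + 8 = 38.252
grad_y = 2*1*3.5458 - 9 = -1.9084
Step 2: Gradient step.
x_raw = 3.0252 - 0.1*38.252 = -0.8
y_raw = 3.5458 - 0.1*-1.9084 = 3.7366
Step 3: Project onto [-3, 4].
x_proj = clip(-0.8) = -0.8
y_proj = clip(3.7366) = 3.7366
Step 4: Evaluate f.
f(-0.8, 3.7366) = -22.8673


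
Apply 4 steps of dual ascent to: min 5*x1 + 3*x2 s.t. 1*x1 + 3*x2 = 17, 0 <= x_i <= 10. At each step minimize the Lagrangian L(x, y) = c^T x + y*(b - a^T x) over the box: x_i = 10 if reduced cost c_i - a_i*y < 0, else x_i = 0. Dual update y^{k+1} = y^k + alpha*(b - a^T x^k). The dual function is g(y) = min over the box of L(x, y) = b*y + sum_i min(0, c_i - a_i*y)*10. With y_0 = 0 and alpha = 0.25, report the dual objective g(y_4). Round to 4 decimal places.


Dual ascent for LP: min 5*x1 + 3*x2, 1*x1 + 3*x2 = 17, 0 <= x_i <= 10
Step 1: y^k = 0.0, reduced costs: (5.0, 3.0)
  x^k = (0.0, 0.0), subgradient = b - a^T x = 17.0
  y^{k+1} = 0.0 + 0.25*17.0 = 4.25
Step 2: y^k = 4.25, reduced costs: (0.75, -9.75)
  x^k = (0.0, 10.0), subgradient = b - a^T x = -13.0
  y^{k+1} = 4.25 + 0.25*-13.0 = 1.0
Step 3: y^k = 1.0, reduced costs: (4.0, 0.0)
  x^k = (0.0, 0.0), subgradient = b - a^T x = 17.0
  y^{k+1} = 1.0 + 0.25*17.0 = 5.25
Step 4: y^k = 5.25, reduced costs: (-0.25, -12.75)
  x^k = (10.0, 10.0), subgradient = b - a^T x = -23.0
  y^{k+1} = 5.25 + 0.25*-23.0 = -0.5
Dual objective at y_4 = -0.5: reduced costs (5.5, 4.5), box minimizer x = (0.0, 0.0)
g(y_4) = b*y + (c1 - a1*y)*x1 + (c2 - a2*y)*x2 = 17*(-0.5) + 5.5*0.0 + 4.5*0.0 = -8.5 + 0.0 + 0.0 = -8.5


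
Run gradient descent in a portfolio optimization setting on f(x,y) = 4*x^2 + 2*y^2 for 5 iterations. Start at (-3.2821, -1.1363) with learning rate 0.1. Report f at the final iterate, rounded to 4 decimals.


Gradient descent on f(x,y) = 4*x^2 + 2*y^2.
Starting point: (-3.2821, -1.1363), alpha = 0.1
Step 1: grad_x = 2*4*-3.2821 = -26.2568, grad_y = 2*2*-1.1363 = -4.5452
  x_1 = -3.2821 - 0.1*-26.2568 = -0.6564
  y_1 = -1.1363 - 0.1*-4.5452 = -0.6818
Step 2: grad_x = 2*4*-0.6564 = -5.2514, grad_y = 2*2*-0.6818 = -2.7271
  x_2 = -0.6564 - 0.1*-5.2514 = -0.1313
  y_2 = -0.6818 - 0.1*-2.7271 = -0.4091
Step 3: grad_x = 2*4*-0.1313 = -1.0503, grad_y = 2*2*-0.4091 = -1.6363
  x_3 = -0.1313 - 0.1*-1.0503 = -0.0263
  y_3 = -0.4091 - 0.1*-1.6363 = -0.2454
Step 4: grad_x = 2*4*-0.0263 = -0.2101, grad_y = 2*2*-0.2454 = -0.9818
  x_4 = -0.0263 - 0.1*-0.2101 = -0.0053
  y_4 = -0.2454 - 0.1*-0.9818 = -0.1473
Step 5: grad_x = 2*4*-0.0053 = -0.042, grad_y = 2*2*-0.1473 = -0.5891
  x_5 = -0.0053 - 0.1*-0.042 = -0.0011
  y_5 = -0.1473 - 0.1*-0.5891 = -0.0884
f(-0.0011, -0.0884) = 4*(-0.0011)^2 + 2*(-0.0884)^2 = 0.0156


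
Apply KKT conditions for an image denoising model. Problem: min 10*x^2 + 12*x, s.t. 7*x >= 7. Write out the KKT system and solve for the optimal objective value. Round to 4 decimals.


Step 1: Try lambda = 0 (constraint inactive).
x_unc = -12/(2*10) = -0.6
Check: 7*-0.6 = -4.2 < 7 -- violated!
Step 2: Constraint must be active: 7*x = 7
x* = 7/7 = 1.0
lambda = (2*10*1.0 + 12)/7 = 4.5714
Step 3: Compute optimal value.
f(x*) = 10*1.0^2 + 12*1.0 = 22.0


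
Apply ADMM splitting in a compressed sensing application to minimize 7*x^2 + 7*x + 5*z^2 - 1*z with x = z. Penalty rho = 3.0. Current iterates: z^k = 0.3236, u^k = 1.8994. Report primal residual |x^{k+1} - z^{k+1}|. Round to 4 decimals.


ADMM iteration with rho = 3.0, z^k = 0.3236, u^k = 1.8994
Step 1: x-update.
Minimize 7*x^2 + 7*x + (3.0/2)*(x - 0.3236 + 1.8994)^2
FOC: (2*7 + 3.0)*x = -7 + 3.0*(0.3236 - 1.8994)
x^{k+1} = -0.6898
Step 2: z-update.
Minimize 5*z^2 - 1*z + (3.0/2)*(-0.6898 - z + 1.8994)^2
FOC: (2*5 + 3.0)*z = 1 + 3.0*(-0.6898 + 1.8994)
z^{k+1} = 0.3561
Step 3: u-update.
u^{k+1} = 1.8994 - 0.6898 - 0.3561 = 0.8535
Step 4: Primal residual = |-0.6898 - 0.3561| = 1.0459


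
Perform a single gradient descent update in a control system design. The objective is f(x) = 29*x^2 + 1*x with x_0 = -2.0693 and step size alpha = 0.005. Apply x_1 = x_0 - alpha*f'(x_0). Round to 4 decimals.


We compute the gradient at x_0 and apply the update.
f'(x) = 58*x + 1
f'(-2.0693) = 58*-2.0693 + 1 = -119.0194
x_1 = -2.0693 - 0.005*-119.0194 = -1.4742


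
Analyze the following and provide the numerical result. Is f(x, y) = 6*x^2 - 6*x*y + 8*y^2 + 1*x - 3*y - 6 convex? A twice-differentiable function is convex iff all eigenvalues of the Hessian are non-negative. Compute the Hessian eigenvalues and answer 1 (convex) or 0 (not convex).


The Hessian of f(x,y) = 6*x^2 - 6*x*y + 8*y^2 + 1*x - 3*y - 6 is:
H = [[12, -6], [-6, 16]]
Trace = 12 + 16 = 28
Determinant = 12*16 - (-6)^2 = 156
Discriminant = (28)^2 - 4*156 = 160.0
Eigenvalues: lambda_1 = 7.6754, lambda_2 = 20.3246
The function is convex.

1


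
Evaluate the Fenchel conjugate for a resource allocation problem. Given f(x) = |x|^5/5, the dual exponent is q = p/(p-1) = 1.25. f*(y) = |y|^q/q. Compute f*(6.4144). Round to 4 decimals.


The conjugate exponent q satisfies 1/p + 1/q = 1.
p = 5, so q = 5/(5 - 1) = 1.25
|y|^q = 6.4144^1.25 = 10.2081
f*(6.4144) = 10.2081 / 1.25 = 8.1665


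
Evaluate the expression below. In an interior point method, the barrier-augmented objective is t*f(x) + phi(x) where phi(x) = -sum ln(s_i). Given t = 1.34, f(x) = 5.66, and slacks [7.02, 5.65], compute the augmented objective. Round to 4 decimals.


Step 1: Compute log-barrier.
ln values: [1.9488, 1.7317]
phi = -(1.9488 + 1.7317) = -3.6804
Step 2: Compute augmented objective.
t*f(x) = 1.34*5.66 = 7.5844
Total = 7.5844 - 3.6804 = 3.904


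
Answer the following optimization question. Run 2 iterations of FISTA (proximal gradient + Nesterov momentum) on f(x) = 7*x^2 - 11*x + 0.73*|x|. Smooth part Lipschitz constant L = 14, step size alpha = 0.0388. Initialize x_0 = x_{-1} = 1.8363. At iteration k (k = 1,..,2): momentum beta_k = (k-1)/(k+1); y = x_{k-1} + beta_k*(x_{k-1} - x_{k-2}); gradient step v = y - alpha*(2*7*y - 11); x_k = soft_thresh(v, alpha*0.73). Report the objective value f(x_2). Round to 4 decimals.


FISTA on f(x) = 7*x^2 - 11*x + 0.73*|x|
L = 14, alpha = 0.0388
Iteration 1: beta = 0.0, y = 1.8363 + 0.0*(1.8363 - 1.8363) = 1.8363
  grad(y) = 14.7082, v = y - alpha*grad = 1.2656
  prox(v) = soft_thresh(1.2656, 0.0283) = 1.2373
Iteration 2: beta = 0.3333, y = 1.2373 + 0.3333*(1.2373 - 1.8363) = 1.0376
  grad(y) = 3.5268, v = y - alpha*grad = 0.9008
  prox(v) = soft_thresh(0.9008, 0.0283) = 0.8725
f(x_2) = 7*0.8725^2 - 11*0.8725 + 0.73*|0.8725| = -3.6318


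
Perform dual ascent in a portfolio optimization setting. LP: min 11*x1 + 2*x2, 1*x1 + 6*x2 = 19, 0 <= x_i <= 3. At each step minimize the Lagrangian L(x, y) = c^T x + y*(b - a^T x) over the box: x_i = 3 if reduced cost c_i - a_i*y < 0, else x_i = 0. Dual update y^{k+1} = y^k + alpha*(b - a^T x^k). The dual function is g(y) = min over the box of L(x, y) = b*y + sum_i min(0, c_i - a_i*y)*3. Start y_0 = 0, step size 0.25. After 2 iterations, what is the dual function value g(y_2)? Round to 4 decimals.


Dual ascent for LP: min 11*x1 + 2*x2, 1*x1 + 6*x2 = 19, 0 <= x_i <= 3
Step 1: y^k = 0.0, reduced costs: (11.0, 2.0)
  x^k = (0.0, 0.0), subgradient = b - a^T x = 19.0
  y^{k+1} = 0.0 + 0.25*19.0 = 4.75
Step 2: y^k = 4.75, reduced costs: (6.25, -26.5)
  x^k = (0.0, 3.0), subgradient = b - a^T x = 1.0
  y^{k+1} = 4.75 + 0.25*1.0 = 5.0
Dual objective at y_2 = 5.0: reduced costs (6.0, -28.0), box minimizer x = (0.0, 3.0)
g(y_2) = b*y + (c1 - a1*y)*x1 + (c2 - a2*y)*x2 = 19*5.0 + 6.0*0.0 + (-28.0)*3.0 = 95.0 + 0.0 - 84.0 = 11.0


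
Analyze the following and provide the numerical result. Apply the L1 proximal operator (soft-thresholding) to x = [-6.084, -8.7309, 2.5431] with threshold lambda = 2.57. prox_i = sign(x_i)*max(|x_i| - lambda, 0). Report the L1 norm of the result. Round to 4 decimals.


Soft-thresholding with lambda = 2.57:
prox(-6.084) = sign(-6.084)*max(|-6.084| - 2.57, 0) = -3.514
prox(-8.7309) = sign(-8.7309)*max(|-8.7309| - 2.57, 0) = -6.1609
prox(2.5431) = sign(2.5431)*max(|2.5431| - 2.57, 0) = 0.0
prox(x) = [-3.514, -6.1609, 0.0]
||prox(x)||_1 = 3.514 + 6.1609 + 0.0 = 9.6749
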